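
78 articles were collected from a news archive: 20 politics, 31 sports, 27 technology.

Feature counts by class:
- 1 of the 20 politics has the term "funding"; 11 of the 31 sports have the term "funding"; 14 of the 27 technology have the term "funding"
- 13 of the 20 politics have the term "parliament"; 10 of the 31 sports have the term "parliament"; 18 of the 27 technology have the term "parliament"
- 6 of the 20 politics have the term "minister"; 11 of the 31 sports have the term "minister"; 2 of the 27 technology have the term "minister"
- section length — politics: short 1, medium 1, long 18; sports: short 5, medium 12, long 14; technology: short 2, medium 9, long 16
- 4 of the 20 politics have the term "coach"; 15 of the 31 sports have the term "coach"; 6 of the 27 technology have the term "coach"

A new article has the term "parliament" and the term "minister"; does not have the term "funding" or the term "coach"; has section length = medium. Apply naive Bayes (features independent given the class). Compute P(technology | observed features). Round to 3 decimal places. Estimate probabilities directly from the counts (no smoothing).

0.216

politics: (20/78) × (19/20) × (13/20) × (6/20) × (1/20) × (16/20) = 0.0019
sports: (31/78) × (20/31) × (10/31) × (11/31) × (12/31) × (16/31) ≈ 0.00586385
technology: (27/78) × (13/27) × (18/27) × (2/27) × (9/27) × (21/27) ≈ 0.00213382
P(technology | x) = 0.00213382 / 0.00989767 ≈ 0.216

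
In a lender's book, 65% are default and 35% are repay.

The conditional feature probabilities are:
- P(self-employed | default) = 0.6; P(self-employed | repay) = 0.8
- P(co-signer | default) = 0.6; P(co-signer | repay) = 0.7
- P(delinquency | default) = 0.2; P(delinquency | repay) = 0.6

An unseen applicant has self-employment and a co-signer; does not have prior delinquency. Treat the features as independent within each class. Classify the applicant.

default: 0.65 × 0.6 × 0.6 × (1−0.2) = 0.1872
repay: 0.35 × 0.8 × 0.7 × (1−0.6) = 0.0784
Highest score → default.

default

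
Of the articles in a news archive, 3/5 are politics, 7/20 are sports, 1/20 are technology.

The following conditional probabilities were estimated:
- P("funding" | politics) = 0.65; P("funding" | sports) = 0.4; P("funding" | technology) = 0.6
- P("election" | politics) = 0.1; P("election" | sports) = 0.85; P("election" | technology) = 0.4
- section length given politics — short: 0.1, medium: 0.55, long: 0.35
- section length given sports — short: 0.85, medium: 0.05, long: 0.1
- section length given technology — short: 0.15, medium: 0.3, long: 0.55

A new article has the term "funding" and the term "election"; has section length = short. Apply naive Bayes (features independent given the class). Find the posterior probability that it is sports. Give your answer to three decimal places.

politics: 0.6 × 0.65 × 0.1 × 0.1 = 0.0039
sports: 0.35 × 0.4 × 0.85 × 0.85 = 0.10115
technology: 0.05 × 0.6 × 0.4 × 0.15 = 0.0018
P(sports | x) = 0.10115 / 0.10685 ≈ 0.947

0.947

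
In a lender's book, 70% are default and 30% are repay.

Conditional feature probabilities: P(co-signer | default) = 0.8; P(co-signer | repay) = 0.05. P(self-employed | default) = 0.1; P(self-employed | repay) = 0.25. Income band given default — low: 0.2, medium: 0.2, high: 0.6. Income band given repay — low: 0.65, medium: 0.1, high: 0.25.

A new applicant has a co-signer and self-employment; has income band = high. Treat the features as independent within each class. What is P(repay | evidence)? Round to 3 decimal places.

default: 0.7 × 0.8 × 0.1 × 0.6 = 0.0336
repay: 0.3 × 0.05 × 0.25 × 0.25 = 0.0009375
P(repay | x) = 0.0009375 / 0.0345375 ≈ 0.027

0.027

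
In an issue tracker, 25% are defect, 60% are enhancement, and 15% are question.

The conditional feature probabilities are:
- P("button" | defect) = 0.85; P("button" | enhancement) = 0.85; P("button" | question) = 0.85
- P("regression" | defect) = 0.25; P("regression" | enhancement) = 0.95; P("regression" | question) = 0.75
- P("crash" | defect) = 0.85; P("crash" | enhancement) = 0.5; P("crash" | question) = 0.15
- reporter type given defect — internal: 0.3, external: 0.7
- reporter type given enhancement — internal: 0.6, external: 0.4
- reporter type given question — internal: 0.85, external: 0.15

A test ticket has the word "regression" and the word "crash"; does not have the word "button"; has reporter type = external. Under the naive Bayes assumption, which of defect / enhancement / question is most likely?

defect: 0.25 × (1−0.85) × 0.25 × 0.85 × 0.7 = 0.005578125
enhancement: 0.6 × (1−0.85) × 0.95 × 0.5 × 0.4 = 0.0171
question: 0.15 × (1−0.85) × 0.75 × 0.15 × 0.15 = 0.0003796875
Highest score → enhancement.

enhancement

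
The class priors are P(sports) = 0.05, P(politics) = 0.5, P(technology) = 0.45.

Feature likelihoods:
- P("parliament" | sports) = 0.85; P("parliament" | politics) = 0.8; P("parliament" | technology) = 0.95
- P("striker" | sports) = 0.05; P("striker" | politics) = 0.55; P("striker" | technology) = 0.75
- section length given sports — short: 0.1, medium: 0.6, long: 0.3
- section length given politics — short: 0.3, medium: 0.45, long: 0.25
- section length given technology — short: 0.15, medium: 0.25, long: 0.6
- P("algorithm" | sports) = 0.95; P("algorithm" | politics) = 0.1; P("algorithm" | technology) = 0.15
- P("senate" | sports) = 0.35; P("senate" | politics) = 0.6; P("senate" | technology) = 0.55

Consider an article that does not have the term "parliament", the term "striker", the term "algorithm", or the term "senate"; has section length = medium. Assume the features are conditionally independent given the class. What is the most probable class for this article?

politics

sports: 0.05 × (1−0.85) × (1−0.05) × 0.6 × (1−0.95) × (1−0.35) = 0.0001389375
politics: 0.5 × (1−0.8) × (1−0.55) × 0.45 × (1−0.1) × (1−0.6) = 0.00729
technology: 0.45 × (1−0.95) × (1−0.75) × 0.25 × (1−0.15) × (1−0.55) = 0.000537890625
Highest score → politics.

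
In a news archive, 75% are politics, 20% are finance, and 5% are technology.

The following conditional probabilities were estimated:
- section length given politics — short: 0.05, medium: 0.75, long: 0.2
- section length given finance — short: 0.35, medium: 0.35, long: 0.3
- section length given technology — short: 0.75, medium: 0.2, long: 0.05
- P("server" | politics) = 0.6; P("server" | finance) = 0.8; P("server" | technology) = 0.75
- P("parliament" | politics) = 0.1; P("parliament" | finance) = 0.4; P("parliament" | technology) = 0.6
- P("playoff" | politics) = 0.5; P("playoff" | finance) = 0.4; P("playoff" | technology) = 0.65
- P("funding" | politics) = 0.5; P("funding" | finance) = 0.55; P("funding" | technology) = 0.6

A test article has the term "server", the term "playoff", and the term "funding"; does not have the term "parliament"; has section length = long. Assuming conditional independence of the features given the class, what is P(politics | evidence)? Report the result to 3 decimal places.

0.753

politics: 0.75 × 0.2 × 0.6 × (1−0.1) × 0.5 × 0.5 = 0.02025
finance: 0.2 × 0.3 × 0.8 × (1−0.4) × 0.4 × 0.55 = 0.006336
technology: 0.05 × 0.05 × 0.75 × (1−0.6) × 0.65 × 0.6 = 0.0002925
P(politics | x) = 0.02025 / 0.0268785 ≈ 0.753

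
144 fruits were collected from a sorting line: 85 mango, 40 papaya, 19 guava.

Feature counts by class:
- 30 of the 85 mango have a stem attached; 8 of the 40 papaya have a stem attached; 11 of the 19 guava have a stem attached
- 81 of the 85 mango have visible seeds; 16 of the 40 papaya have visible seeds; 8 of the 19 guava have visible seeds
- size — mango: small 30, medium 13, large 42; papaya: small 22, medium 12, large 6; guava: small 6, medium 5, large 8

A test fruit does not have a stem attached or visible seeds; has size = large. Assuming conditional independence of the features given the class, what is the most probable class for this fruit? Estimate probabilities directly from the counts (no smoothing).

papaya

mango: (85/144) × (55/85) × (4/85) × (42/85) ≈ 0.0088812
papaya: (40/144) × (32/40) × (24/40) × (6/40) = 0.02
guava: (19/144) × (8/19) × (11/19) × (8/19) ≈ 0.0135426
Highest score → papaya.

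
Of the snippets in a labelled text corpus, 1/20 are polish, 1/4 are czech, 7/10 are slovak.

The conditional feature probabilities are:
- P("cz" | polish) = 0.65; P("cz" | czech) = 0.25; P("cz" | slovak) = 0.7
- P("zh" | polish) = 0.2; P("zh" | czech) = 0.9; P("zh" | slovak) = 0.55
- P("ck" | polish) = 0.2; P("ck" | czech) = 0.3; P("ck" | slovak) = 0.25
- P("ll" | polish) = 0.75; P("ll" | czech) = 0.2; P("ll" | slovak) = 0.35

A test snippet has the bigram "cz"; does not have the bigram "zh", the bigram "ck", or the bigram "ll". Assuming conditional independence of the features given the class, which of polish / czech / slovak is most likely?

polish: 0.05 × 0.65 × (1−0.2) × (1−0.2) × (1−0.75) = 0.0052
czech: 0.25 × 0.25 × (1−0.9) × (1−0.3) × (1−0.2) = 0.0035
slovak: 0.7 × 0.7 × (1−0.55) × (1−0.25) × (1−0.35) = 0.10749375
Highest score → slovak.

slovak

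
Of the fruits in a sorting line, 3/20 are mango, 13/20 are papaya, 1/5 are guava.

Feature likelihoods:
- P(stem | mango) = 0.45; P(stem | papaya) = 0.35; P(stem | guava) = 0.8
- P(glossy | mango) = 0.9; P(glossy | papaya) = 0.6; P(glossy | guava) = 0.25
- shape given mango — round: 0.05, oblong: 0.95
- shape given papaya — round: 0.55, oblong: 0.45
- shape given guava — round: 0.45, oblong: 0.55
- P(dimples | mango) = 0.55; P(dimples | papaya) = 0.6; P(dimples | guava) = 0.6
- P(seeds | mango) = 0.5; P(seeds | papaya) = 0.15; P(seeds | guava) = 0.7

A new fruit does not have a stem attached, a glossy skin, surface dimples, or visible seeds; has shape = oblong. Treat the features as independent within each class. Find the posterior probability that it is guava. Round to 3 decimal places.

0.067

mango: 0.15 × (1−0.45) × (1−0.9) × 0.95 × (1−0.55) × (1−0.5) = 0.0017634375
papaya: 0.65 × (1−0.35) × (1−0.6) × 0.45 × (1−0.6) × (1−0.15) = 0.025857
guava: 0.2 × (1−0.8) × (1−0.25) × 0.55 × (1−0.6) × (1−0.7) = 0.00198
P(guava | x) = 0.00198 / 0.0296004375 ≈ 0.067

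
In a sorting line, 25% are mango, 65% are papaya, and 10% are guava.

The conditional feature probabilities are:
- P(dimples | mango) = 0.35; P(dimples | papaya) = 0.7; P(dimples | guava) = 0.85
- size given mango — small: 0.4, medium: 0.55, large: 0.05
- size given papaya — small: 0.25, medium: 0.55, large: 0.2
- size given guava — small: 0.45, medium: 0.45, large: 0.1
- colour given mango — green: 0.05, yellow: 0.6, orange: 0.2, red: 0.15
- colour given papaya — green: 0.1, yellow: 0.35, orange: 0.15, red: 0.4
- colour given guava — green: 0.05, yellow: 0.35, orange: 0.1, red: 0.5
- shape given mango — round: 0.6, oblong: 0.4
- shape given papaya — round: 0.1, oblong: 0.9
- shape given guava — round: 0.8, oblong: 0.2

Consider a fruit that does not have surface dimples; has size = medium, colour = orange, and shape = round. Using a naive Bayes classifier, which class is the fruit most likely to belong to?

mango: 0.25 × (1−0.35) × 0.55 × 0.2 × 0.6 = 0.010725
papaya: 0.65 × (1−0.7) × 0.55 × 0.15 × 0.1 = 0.00160875
guava: 0.1 × (1−0.85) × 0.45 × 0.1 × 0.8 = 0.00054
Highest score → mango.

mango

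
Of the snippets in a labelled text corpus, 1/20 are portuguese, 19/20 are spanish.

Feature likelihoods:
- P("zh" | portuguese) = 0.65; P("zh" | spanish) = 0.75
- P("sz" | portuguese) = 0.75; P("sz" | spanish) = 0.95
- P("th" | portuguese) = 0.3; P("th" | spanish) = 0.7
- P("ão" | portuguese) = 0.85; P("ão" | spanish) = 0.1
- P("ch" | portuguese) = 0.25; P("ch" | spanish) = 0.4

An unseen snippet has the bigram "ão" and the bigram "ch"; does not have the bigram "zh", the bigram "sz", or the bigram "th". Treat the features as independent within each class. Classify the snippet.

portuguese: 0.05 × (1−0.65) × (1−0.75) × (1−0.3) × 0.85 × 0.25 = 0.00065078125
spanish: 0.95 × (1−0.75) × (1−0.95) × (1−0.7) × 0.1 × 0.4 = 0.0001425
Highest score → portuguese.

portuguese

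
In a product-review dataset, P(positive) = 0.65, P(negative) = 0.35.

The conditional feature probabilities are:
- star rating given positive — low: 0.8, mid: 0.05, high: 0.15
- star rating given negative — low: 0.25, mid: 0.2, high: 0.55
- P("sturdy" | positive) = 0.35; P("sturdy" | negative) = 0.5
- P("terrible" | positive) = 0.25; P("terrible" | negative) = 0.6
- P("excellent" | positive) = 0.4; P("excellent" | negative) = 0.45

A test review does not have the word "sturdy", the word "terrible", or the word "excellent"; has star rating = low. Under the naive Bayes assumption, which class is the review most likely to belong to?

positive

positive: 0.65 × 0.8 × (1−0.35) × (1−0.25) × (1−0.4) = 0.1521
negative: 0.35 × 0.25 × (1−0.5) × (1−0.6) × (1−0.45) = 0.009625
Highest score → positive.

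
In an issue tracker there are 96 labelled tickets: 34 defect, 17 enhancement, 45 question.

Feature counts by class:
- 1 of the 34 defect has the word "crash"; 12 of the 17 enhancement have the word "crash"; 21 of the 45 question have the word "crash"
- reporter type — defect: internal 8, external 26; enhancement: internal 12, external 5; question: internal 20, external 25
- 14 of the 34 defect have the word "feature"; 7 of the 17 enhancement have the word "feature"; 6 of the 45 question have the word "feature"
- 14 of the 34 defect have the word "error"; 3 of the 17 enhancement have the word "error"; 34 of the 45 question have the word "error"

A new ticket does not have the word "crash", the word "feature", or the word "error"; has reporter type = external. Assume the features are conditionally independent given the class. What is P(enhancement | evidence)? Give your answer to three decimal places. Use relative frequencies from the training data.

0.058

defect: (34/96) × (33/34) × (26/34) × (20/34) × (20/34) ≈ 0.0909577
enhancement: (17/96) × (5/17) × (5/17) × (10/17) × (14/17) ≈ 0.00742079
question: (45/96) × (24/45) × (25/45) × (39/45) × (11/45) ≈ 0.0294239
P(enhancement | x) = 0.00742079 / 0.12780239 ≈ 0.058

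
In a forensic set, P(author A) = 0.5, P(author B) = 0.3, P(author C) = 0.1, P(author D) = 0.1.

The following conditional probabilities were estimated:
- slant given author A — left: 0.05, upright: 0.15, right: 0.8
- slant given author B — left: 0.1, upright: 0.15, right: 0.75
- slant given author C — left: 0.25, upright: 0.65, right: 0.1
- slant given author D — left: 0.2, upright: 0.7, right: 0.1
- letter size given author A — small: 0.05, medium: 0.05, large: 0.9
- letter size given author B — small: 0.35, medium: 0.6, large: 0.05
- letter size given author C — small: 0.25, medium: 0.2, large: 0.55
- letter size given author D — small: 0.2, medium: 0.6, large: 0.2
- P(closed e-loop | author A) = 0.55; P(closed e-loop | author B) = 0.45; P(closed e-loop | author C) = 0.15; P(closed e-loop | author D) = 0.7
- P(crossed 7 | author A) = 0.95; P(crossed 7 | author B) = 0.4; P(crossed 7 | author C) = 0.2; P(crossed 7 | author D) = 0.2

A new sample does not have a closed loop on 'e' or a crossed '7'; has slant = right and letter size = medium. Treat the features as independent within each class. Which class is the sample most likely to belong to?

author B

author A: 0.5 × 0.8 × 0.05 × (1−0.55) × (1−0.95) = 0.00045
author B: 0.3 × 0.75 × 0.6 × (1−0.45) × (1−0.4) = 0.04455
author C: 0.1 × 0.1 × 0.2 × (1−0.15) × (1−0.2) = 0.00136
author D: 0.1 × 0.1 × 0.6 × (1−0.7) × (1−0.2) = 0.00144
Highest score → author B.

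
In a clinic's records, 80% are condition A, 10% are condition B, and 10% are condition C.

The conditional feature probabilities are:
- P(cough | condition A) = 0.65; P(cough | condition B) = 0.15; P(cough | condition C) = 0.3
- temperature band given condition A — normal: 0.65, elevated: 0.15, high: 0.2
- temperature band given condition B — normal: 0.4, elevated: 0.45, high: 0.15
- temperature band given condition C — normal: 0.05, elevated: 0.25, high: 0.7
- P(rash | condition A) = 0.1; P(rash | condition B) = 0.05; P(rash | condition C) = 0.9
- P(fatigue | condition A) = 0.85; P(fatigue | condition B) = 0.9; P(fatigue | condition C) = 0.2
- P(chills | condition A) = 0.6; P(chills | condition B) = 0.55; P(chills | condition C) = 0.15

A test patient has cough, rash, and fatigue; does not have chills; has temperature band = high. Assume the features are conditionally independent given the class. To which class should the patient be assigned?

condition A

condition A: 0.8 × 0.65 × 0.2 × 0.1 × 0.85 × (1−0.6) = 0.003536
condition B: 0.1 × 0.15 × 0.15 × 0.05 × 0.9 × (1−0.55) = 0.0000455625
condition C: 0.1 × 0.3 × 0.7 × 0.9 × 0.2 × (1−0.15) = 0.003213
Highest score → condition A.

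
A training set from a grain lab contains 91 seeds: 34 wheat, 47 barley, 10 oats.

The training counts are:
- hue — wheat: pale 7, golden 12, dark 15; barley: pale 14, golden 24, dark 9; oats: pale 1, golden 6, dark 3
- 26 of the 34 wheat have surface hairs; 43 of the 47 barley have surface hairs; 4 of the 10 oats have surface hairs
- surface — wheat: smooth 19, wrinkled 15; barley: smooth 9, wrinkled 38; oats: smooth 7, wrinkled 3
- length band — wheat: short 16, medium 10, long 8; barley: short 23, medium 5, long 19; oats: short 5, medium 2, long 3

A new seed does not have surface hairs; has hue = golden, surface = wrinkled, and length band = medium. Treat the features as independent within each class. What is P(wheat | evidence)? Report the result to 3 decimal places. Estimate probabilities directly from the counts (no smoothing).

0.483

wheat: (34/91) × (12/34) × (8/34) × (15/34) × (10/34) ≈ 0.0040261
barley: (47/91) × (24/47) × (4/47) × (38/47) × (5/47) ≈ 0.00193059
oats: (10/91) × (6/10) × (6/10) × (3/10) × (2/10) ≈ 0.00237363
P(wheat | x) = 0.0040261 / 0.00833032 ≈ 0.483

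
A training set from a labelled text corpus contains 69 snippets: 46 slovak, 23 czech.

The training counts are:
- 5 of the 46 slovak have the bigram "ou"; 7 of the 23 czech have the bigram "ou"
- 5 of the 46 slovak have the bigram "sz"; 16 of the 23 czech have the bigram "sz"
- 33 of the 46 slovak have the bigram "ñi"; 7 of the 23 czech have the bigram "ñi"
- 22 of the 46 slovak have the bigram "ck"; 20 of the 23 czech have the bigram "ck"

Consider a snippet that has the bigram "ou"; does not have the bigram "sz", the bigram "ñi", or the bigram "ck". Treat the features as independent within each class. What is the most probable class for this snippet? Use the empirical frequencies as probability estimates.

slovak: (46/69) × (5/46) × (41/46) × (13/46) × (24/46) ≈ 0.00952326
czech: (23/69) × (7/23) × (7/23) × (16/23) × (3/23) ≈ 0.00280159
Highest score → slovak.

slovak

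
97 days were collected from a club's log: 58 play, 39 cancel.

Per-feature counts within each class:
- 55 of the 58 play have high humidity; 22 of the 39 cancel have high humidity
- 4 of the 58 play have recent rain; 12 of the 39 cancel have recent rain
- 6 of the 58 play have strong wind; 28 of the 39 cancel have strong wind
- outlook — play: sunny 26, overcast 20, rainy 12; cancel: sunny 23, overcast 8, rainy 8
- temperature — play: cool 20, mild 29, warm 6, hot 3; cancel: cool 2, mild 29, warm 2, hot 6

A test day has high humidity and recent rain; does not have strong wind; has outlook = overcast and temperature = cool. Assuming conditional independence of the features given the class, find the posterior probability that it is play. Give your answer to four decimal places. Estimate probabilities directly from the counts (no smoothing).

0.9527

play: (58/97) × (55/58) × (4/58) × (52/58) × (20/58) × (20/58) ≈ 0.00416872
cancel: (39/97) × (22/39) × (12/39) × (11/39) × (8/39) × (2/39) ≈ 0.000207055
P(play | x) = 0.00416872 / 0.004375775 ≈ 0.9527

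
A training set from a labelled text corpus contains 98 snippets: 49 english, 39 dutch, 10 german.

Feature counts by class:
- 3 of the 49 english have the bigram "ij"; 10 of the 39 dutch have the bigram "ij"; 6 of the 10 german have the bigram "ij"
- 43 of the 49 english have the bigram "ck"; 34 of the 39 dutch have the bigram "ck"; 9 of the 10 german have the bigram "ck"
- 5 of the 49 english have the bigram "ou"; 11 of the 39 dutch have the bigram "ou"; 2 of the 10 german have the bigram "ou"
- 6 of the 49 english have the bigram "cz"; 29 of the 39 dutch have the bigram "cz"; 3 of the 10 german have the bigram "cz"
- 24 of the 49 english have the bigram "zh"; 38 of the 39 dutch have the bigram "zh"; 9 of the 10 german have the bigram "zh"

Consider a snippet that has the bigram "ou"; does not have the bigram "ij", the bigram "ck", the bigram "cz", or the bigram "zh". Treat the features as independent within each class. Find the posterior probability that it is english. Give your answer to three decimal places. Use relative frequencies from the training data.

english: (49/98) × (46/49) × (6/49) × (5/49) × (43/49) × (25/49) ≈ 0.00262589
dutch: (39/98) × (29/39) × (5/39) × (11/39) × (10/39) × (1/39) ≈ 0.000070352
german: (10/98) × (4/10) × (1/10) × (2/10) × (7/10) × (1/10) ≈ 0.0000571429
P(english | x) = 0.00262589 / 0.0027533849 ≈ 0.954

0.954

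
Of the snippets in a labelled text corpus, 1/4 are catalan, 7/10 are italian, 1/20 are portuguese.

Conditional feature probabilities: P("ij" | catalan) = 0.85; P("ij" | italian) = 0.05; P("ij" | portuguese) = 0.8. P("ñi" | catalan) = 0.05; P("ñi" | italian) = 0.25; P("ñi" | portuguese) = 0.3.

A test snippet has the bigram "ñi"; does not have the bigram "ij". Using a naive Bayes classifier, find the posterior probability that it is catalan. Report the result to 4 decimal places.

0.0110

catalan: 0.25 × (1−0.85) × 0.05 = 0.001875
italian: 0.7 × (1−0.05) × 0.25 = 0.16625
portuguese: 0.05 × (1−0.8) × 0.3 = 0.003
P(catalan | x) = 0.001875 / 0.171125 ≈ 0.0110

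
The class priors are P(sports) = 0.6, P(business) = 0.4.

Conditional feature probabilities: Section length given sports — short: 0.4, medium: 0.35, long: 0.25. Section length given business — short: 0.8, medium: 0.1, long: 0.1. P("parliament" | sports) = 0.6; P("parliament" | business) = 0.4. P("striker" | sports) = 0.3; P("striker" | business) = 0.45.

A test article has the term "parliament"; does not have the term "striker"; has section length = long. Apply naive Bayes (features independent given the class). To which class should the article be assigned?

sports

sports: 0.6 × 0.25 × 0.6 × (1−0.3) = 0.063
business: 0.4 × 0.1 × 0.4 × (1−0.45) = 0.0088
Highest score → sports.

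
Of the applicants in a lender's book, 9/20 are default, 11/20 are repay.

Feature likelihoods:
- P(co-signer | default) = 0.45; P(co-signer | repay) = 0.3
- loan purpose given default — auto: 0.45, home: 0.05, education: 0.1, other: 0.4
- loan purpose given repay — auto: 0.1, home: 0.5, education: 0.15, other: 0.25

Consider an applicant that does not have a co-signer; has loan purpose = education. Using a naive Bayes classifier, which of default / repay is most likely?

repay

default: 0.45 × (1−0.45) × 0.1 = 0.02475
repay: 0.55 × (1−0.3) × 0.15 = 0.05775
Highest score → repay.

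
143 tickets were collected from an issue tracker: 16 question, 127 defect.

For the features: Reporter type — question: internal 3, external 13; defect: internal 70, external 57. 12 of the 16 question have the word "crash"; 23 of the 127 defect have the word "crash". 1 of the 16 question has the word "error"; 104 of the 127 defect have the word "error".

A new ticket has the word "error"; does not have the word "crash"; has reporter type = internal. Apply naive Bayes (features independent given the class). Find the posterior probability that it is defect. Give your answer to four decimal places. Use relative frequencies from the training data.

question: (16/143) × (3/16) × (4/16) × (1/16) ≈ 0.000327797
defect: (127/143) × (70/127) × (104/127) × (104/127) ≈ 0.328262
P(defect | x) = 0.328262 / 0.328589797 ≈ 0.9990

0.9990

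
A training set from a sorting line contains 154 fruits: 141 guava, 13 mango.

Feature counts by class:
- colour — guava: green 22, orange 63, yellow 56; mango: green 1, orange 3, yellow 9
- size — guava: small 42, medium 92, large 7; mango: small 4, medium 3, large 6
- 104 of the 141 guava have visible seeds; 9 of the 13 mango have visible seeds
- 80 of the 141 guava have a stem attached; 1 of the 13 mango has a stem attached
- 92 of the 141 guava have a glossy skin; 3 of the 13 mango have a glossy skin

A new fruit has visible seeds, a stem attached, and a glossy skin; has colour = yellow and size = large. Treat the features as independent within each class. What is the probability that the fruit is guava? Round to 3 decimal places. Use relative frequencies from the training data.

0.937

guava: (141/154) × (56/141) × (7/141) × (104/141) × (80/141) × (92/141) ≈ 0.00492947
mango: (13/154) × (9/13) × (6/13) × (9/13) × (1/13) × (3/13) ≈ 0.000331485
P(guava | x) = 0.00492947 / 0.005260955 ≈ 0.937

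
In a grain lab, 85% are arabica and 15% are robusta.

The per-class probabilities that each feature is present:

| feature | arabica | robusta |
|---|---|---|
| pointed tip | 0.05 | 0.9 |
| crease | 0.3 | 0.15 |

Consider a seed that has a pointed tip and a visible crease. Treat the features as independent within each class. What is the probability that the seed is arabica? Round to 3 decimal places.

arabica: 0.85 × 0.05 × 0.3 = 0.01275
robusta: 0.15 × 0.9 × 0.15 = 0.02025
P(arabica | x) = 0.01275 / 0.033 ≈ 0.386

0.386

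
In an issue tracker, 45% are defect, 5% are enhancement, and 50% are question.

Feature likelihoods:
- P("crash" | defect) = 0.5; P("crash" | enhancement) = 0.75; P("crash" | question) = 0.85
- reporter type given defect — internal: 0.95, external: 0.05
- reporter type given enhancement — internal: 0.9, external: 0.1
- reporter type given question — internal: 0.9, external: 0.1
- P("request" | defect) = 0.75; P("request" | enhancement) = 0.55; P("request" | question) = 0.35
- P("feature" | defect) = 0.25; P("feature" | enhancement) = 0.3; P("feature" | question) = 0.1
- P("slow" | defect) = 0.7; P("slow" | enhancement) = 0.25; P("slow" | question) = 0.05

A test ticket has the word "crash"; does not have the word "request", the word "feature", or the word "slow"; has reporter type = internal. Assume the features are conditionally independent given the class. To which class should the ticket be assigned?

defect: 0.45 × 0.5 × 0.95 × (1−0.75) × (1−0.25) × (1−0.7) = 0.0120234375
enhancement: 0.05 × 0.75 × 0.9 × (1−0.55) × (1−0.3) × (1−0.25) = 0.0079734375
question: 0.5 × 0.85 × 0.9 × (1−0.35) × (1−0.1) × (1−0.05) = 0.212574375
Highest score → question.

question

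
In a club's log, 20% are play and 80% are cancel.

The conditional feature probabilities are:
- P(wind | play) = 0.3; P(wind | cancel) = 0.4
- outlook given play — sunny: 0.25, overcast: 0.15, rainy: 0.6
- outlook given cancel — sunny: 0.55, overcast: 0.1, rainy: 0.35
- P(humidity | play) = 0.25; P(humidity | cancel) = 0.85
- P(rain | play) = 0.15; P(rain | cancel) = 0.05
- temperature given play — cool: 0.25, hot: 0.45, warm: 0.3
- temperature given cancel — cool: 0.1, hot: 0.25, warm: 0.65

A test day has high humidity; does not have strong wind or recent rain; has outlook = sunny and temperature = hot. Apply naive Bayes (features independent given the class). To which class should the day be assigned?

cancel

play: 0.2 × (1−0.3) × 0.25 × 0.25 × (1−0.15) × 0.45 = 0.003346875
cancel: 0.8 × (1−0.4) × 0.55 × 0.85 × (1−0.05) × 0.25 = 0.053295
Highest score → cancel.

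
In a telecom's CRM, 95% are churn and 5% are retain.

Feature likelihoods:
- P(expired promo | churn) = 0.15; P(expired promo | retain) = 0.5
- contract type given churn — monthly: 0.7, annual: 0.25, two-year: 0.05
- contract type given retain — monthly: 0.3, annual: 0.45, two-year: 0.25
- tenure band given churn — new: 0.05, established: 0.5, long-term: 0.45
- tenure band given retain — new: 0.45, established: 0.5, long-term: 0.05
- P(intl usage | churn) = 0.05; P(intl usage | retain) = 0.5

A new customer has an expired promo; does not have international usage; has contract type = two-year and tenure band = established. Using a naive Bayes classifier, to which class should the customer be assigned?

churn: 0.95 × 0.15 × 0.05 × 0.5 × (1−0.05) = 0.003384375
retain: 0.05 × 0.5 × 0.25 × 0.5 × (1−0.5) = 0.0015625
Highest score → churn.

churn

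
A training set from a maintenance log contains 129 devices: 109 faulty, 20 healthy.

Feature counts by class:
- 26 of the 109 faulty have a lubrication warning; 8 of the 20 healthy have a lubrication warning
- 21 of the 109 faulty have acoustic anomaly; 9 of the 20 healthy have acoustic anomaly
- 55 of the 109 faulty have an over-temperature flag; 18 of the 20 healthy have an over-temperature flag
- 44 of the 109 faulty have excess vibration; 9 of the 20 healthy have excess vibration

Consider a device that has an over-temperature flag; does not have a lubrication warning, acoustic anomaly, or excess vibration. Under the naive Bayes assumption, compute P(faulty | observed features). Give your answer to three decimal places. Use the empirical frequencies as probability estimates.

faulty: (109/129) × (83/109) × (88/109) × (55/109) × (65/109) ≈ 0.156303
healthy: (20/129) × (12/20) × (11/20) × (18/20) × (11/20) ≈ 0.0253256
P(faulty | x) = 0.156303 / 0.1816286 ≈ 0.861

0.861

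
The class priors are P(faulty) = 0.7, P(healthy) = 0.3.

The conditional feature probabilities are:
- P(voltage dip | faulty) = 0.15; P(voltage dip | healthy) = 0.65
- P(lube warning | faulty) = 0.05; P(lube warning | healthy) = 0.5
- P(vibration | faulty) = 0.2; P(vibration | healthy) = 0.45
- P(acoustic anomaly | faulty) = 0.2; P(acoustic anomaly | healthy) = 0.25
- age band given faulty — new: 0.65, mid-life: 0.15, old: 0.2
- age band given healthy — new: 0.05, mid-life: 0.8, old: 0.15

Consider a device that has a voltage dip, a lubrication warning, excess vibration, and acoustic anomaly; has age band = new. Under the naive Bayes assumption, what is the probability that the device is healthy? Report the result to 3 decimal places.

0.801

faulty: 0.7 × 0.15 × 0.05 × 0.2 × 0.2 × 0.65 = 0.0001365
healthy: 0.3 × 0.65 × 0.5 × 0.45 × 0.25 × 0.05 = 0.0005484375
P(healthy | x) = 0.0005484375 / 0.0006849375 ≈ 0.801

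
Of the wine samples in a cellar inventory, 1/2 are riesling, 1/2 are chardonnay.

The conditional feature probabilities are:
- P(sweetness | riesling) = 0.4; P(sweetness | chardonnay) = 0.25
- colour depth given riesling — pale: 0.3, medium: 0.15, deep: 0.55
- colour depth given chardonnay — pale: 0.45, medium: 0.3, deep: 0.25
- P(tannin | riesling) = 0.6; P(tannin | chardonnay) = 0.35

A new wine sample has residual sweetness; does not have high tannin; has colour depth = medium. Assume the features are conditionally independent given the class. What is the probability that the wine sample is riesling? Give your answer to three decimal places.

0.330

riesling: 0.5 × 0.4 × 0.15 × (1−0.6) = 0.012
chardonnay: 0.5 × 0.25 × 0.3 × (1−0.35) = 0.024375
P(riesling | x) = 0.012 / 0.036375 ≈ 0.330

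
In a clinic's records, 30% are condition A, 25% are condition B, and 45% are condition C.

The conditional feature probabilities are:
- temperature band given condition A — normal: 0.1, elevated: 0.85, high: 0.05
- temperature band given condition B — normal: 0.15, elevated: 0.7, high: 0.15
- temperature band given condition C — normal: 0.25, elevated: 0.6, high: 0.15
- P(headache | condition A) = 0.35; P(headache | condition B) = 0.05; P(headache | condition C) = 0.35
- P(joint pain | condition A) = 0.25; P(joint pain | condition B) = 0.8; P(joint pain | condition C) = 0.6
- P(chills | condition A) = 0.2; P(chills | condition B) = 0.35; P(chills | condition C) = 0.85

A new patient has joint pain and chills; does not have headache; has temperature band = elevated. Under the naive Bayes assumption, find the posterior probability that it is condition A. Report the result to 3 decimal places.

0.057

condition A: 0.3 × 0.85 × (1−0.35) × 0.25 × 0.2 = 0.0082875
condition B: 0.25 × 0.7 × (1−0.05) × 0.8 × 0.35 = 0.04655
condition C: 0.45 × 0.6 × (1−0.35) × 0.6 × 0.85 = 0.089505
P(condition A | x) = 0.0082875 / 0.1443425 ≈ 0.057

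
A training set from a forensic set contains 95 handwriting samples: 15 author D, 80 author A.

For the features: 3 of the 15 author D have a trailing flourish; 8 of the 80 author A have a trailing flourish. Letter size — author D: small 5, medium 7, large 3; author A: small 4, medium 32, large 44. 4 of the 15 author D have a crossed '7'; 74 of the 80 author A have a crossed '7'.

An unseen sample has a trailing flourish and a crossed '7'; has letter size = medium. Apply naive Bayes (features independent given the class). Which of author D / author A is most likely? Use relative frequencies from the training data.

author D: (15/95) × (3/15) × (7/15) × (4/15) ≈ 0.00392982
author A: (80/95) × (8/80) × (32/80) × (74/80) ≈ 0.0311579
Highest score → author A.

author A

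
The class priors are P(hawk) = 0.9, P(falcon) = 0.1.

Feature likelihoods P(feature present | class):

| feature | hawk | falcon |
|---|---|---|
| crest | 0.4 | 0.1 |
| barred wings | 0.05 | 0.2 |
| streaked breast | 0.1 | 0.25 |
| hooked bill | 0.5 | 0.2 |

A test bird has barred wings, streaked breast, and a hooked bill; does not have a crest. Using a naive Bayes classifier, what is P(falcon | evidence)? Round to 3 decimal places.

hawk: 0.9 × (1−0.4) × 0.05 × 0.1 × 0.5 = 0.00135
falcon: 0.1 × (1−0.1) × 0.2 × 0.25 × 0.2 = 0.0009
P(falcon | x) = 0.0009 / 0.00225 ≈ 0.400

0.400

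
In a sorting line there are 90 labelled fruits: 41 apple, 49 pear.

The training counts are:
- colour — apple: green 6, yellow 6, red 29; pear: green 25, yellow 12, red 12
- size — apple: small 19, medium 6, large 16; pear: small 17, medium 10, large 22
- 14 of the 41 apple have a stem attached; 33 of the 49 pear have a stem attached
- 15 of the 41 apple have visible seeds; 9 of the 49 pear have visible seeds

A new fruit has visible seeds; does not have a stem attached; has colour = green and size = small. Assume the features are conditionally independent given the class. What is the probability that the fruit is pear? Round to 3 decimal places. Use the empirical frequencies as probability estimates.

apple: (41/90) × (6/41) × (19/41) × (27/41) × (15/41) ≈ 0.0074433
pear: (49/90) × (25/49) × (17/49) × (16/49) × (9/49) ≈ 0.0057799
P(pear | x) = 0.0057799 / 0.0132232 ≈ 0.437

0.437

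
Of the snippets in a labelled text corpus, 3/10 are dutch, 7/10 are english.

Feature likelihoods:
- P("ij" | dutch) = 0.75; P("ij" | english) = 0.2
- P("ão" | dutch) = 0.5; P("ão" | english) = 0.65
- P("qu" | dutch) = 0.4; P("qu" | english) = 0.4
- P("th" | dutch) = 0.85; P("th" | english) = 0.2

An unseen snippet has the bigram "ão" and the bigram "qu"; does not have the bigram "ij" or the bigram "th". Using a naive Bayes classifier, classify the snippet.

english

dutch: 0.3 × (1−0.75) × 0.5 × 0.4 × (1−0.85) = 0.00225
english: 0.7 × (1−0.2) × 0.65 × 0.4 × (1−0.2) = 0.11648
Highest score → english.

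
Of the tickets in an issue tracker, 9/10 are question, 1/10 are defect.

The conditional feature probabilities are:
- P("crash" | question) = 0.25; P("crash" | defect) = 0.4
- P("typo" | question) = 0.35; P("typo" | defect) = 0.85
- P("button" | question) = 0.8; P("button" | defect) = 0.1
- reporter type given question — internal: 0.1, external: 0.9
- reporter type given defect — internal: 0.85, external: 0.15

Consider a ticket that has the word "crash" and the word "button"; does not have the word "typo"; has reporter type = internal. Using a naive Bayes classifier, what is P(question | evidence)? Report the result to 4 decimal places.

question: 0.9 × 0.25 × (1−0.35) × 0.8 × 0.1 = 0.0117
defect: 0.1 × 0.4 × (1−0.85) × 0.1 × 0.85 = 0.00051
P(question | x) = 0.0117 / 0.01221 ≈ 0.9582

0.9582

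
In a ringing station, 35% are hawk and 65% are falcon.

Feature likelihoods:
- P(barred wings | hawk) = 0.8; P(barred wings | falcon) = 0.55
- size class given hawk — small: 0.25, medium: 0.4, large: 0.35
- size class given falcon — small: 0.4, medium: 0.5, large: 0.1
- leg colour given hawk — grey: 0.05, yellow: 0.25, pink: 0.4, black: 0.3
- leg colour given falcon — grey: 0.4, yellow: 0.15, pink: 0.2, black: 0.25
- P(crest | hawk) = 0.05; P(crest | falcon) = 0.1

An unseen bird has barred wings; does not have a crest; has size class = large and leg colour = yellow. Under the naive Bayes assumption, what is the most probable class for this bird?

hawk

hawk: 0.35 × 0.8 × 0.35 × 0.25 × (1−0.05) = 0.023275
falcon: 0.65 × 0.55 × 0.1 × 0.15 × (1−0.1) = 0.00482625
Highest score → hawk.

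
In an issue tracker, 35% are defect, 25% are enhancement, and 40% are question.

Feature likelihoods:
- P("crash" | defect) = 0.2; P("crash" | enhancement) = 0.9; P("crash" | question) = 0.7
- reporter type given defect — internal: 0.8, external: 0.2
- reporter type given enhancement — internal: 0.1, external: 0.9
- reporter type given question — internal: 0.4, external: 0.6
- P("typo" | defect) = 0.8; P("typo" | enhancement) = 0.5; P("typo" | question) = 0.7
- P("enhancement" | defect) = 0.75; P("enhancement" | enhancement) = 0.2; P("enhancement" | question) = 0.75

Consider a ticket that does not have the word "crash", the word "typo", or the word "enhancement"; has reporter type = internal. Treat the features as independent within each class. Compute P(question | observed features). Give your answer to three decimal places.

defect: 0.35 × (1−0.2) × 0.8 × (1−0.8) × (1−0.75) = 0.0112
enhancement: 0.25 × (1−0.9) × 0.1 × (1−0.5) × (1−0.2) = 0.001
question: 0.4 × (1−0.7) × 0.4 × (1−0.7) × (1−0.75) = 0.0036
P(question | x) = 0.0036 / 0.0158 ≈ 0.228

0.228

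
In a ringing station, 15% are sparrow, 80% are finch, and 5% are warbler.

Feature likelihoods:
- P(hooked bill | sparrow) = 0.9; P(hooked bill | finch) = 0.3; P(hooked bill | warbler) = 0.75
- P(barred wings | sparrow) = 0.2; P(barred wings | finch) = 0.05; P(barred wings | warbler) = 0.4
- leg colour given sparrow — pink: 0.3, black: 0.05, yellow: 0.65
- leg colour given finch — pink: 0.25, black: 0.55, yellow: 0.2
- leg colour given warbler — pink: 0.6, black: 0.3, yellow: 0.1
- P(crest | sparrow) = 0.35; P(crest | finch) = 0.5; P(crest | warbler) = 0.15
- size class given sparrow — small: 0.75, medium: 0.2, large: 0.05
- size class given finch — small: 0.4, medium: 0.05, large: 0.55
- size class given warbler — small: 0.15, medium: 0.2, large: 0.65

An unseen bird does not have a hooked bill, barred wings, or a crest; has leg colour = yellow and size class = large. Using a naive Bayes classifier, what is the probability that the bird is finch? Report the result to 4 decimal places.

0.9777

sparrow: 0.15 × (1−0.9) × (1−0.2) × 0.65 × (1−0.35) × 0.05 = 0.0002535
finch: 0.8 × (1−0.3) × (1−0.05) × 0.2 × (1−0.5) × 0.55 = 0.02926
warbler: 0.05 × (1−0.75) × (1−0.4) × 0.1 × (1−0.15) × 0.65 = 0.000414375
P(finch | x) = 0.02926 / 0.029927875 ≈ 0.9777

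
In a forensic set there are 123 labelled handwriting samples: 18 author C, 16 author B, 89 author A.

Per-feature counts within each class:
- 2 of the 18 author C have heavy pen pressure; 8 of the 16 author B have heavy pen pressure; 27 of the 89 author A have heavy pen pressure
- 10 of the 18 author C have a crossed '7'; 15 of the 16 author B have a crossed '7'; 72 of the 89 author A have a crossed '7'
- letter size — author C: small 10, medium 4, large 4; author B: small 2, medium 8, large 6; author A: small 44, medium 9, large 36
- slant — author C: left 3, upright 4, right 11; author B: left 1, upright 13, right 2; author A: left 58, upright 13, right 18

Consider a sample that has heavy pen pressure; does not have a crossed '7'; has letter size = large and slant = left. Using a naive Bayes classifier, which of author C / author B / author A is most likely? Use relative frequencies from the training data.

author A

author C: (18/123) × (2/18) × (8/18) × (4/18) × (3/18) ≈ 0.000267657
author B: (16/123) × (8/16) × (1/16) × (6/16) × (1/16) ≈ 0.0000952744
author A: (89/123) × (27/89) × (17/89) × (36/89) × (58/89) ≈ 0.0110527
Highest score → author A.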